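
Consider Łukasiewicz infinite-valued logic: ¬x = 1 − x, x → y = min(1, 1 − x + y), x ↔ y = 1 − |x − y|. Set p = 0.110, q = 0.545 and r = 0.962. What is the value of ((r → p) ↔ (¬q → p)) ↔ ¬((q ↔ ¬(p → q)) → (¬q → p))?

0.507

r → p = min(1, 1 − 0.962 + 0.110) = min(1, 0.148) = 0.148
¬q = 1 − 0.545 = 0.455
¬q → p = min(1, 1 − 0.455 + 0.110) = min(1, 0.655) = 0.655
(r → p) ↔ (¬q → p) = 1 − |0.148 − 0.655| = 1 − 0.507 = 0.493
p → q = min(1, 1 − 0.110 + 0.545) = min(1, 1.435) = 1.000
¬(p → q) = 1 − 1.000 = 0.000
q ↔ ¬(p → q) = 1 − |0.545 − 0.000| = 1 − 0.545 = 0.455
(q ↔ ¬(p → q)) → (¬q → p) = min(1, 1 − 0.455 + 0.655) = min(1, 1.200) = 1.000
¬((q ↔ ¬(p → q)) → (¬q → p)) = 1 − 1.000 = 0.000
((r → p) ↔ (¬q → p)) ↔ ¬((q ↔ ¬(p → q)) → (¬q → p)) = 1 − |0.493 − 0.000| = 1 − 0.493 = 0.507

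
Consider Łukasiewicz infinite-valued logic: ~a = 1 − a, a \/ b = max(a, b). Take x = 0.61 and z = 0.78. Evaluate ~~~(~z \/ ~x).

0.61

~z = 1 − 0.78 = 0.22
~x = 1 − 0.61 = 0.39
~z \/ ~x = max(0.22, 0.39) = 0.39
~(~z \/ ~x) = 1 − 0.39 = 0.61
~~(~z \/ ~x) = 1 − 0.61 = 0.39
~~~(~z \/ ~x) = 1 − 0.39 = 0.61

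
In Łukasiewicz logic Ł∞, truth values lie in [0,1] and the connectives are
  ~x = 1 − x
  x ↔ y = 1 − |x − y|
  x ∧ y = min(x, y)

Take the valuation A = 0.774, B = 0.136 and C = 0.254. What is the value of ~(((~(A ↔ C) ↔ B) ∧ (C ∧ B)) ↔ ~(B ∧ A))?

0.728

A ↔ C = 1 − |0.774 − 0.254| = 1 − 0.520 = 0.480
~(A ↔ C) = 1 − 0.480 = 0.520
~(A ↔ C) ↔ B = 1 − |0.520 − 0.136| = 1 − 0.384 = 0.616
C ∧ B = min(0.254, 0.136) = 0.136
(~(A ↔ C) ↔ B) ∧ (C ∧ B) = min(0.616, 0.136) = 0.136
B ∧ A = min(0.136, 0.774) = 0.136
~(B ∧ A) = 1 − 0.136 = 0.864
((~(A ↔ C) ↔ B) ∧ (C ∧ B)) ↔ ~(B ∧ A) = 1 − |0.136 − 0.864| = 1 − 0.728 = 0.272
~(((~(A ↔ C) ↔ B) ∧ (C ∧ B)) ↔ ~(B ∧ A)) = 1 − 0.272 = 0.728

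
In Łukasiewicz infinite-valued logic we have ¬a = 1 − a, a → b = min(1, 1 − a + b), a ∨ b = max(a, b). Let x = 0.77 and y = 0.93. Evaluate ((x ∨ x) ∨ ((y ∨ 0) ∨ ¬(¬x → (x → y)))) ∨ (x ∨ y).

0.93

x ∨ x = max(0.77, 0.77) = 0.77
y ∨ 0 = max(0.93, 0.00) = 0.93
¬x = 1 − 0.77 = 0.23
x → y = min(1, 1 − 0.77 + 0.93) = min(1, 1.16) = 1.00
¬x → (x → y) = min(1, 1 − 0.23 + 1.00) = min(1, 1.77) = 1.00
¬(¬x → (x → y)) = 1 − 1.00 = 0.00
(y ∨ 0) ∨ ¬(¬x → (x → y)) = max(0.93, 0.00) = 0.93
(x ∨ x) ∨ ((y ∨ 0) ∨ ¬(¬x → (x → y))) = max(0.77, 0.93) = 0.93
x ∨ y = max(0.77, 0.93) = 0.93
((x ∨ x) ∨ ((y ∨ 0) ∨ ¬(¬x → (x → y)))) ∨ (x ∨ y) = max(0.93, 0.93) = 0.93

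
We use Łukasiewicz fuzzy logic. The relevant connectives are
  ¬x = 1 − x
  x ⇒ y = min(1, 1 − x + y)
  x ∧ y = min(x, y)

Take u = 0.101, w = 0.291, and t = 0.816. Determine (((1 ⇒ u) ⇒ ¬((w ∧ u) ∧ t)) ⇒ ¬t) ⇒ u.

1 ⇒ u = min(1, 1 − 1.000 + 0.101) = min(1, 0.101) = 0.101
w ∧ u = min(0.291, 0.101) = 0.101
(w ∧ u) ∧ t = min(0.101, 0.816) = 0.101
¬((w ∧ u) ∧ t) = 1 − 0.101 = 0.899
(1 ⇒ u) ⇒ ¬((w ∧ u) ∧ t) = min(1, 1 − 0.101 + 0.899) = min(1, 1.798) = 1.000
¬t = 1 − 0.816 = 0.184
((1 ⇒ u) ⇒ ¬((w ∧ u) ∧ t)) ⇒ ¬t = min(1, 1 − 1.000 + 0.184) = min(1, 0.184) = 0.184
(((1 ⇒ u) ⇒ ¬((w ∧ u) ∧ t)) ⇒ ¬t) ⇒ u = min(1, 1 − 0.184 + 0.101) = min(1, 0.917) = 0.917

0.917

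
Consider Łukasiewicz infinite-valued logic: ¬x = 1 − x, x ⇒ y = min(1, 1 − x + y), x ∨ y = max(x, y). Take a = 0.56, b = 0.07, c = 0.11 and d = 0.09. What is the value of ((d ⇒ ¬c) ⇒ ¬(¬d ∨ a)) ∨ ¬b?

0.93

¬c = 1 − 0.11 = 0.89
d ⇒ ¬c = min(1, 1 − 0.09 + 0.89) = min(1, 1.80) = 1.00
¬d = 1 − 0.09 = 0.91
¬d ∨ a = max(0.91, 0.56) = 0.91
¬(¬d ∨ a) = 1 − 0.91 = 0.09
(d ⇒ ¬c) ⇒ ¬(¬d ∨ a) = min(1, 1 − 1.00 + 0.09) = min(1, 0.09) = 0.09
¬b = 1 − 0.07 = 0.93
((d ⇒ ¬c) ⇒ ¬(¬d ∨ a)) ∨ ¬b = max(0.09, 0.93) = 0.93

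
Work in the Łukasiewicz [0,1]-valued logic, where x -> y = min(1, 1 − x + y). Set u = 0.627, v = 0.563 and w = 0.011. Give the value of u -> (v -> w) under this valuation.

0.821

v -> w = min(1, 1 − 0.563 + 0.011) = min(1, 0.448) = 0.448
u -> (v -> w) = min(1, 1 − 0.627 + 0.448) = min(1, 0.821) = 0.821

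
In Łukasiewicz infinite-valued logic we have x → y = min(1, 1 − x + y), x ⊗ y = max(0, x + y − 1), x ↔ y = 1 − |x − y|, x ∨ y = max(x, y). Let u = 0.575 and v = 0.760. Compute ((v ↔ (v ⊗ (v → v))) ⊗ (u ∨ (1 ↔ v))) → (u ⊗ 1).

v → v = min(1, 1 − 0.760 + 0.760) = min(1, 1.000) = 1.000
v ⊗ (v → v) = max(0, 0.760 + 1.000 − 1) = max(0, 0.760) = 0.760
v ↔ (v ⊗ (v → v)) = 1 − |0.760 − 0.760| = 1 − 0.000 = 1.000
1 ↔ v = 1 − |1.000 − 0.760| = 1 − 0.240 = 0.760
u ∨ (1 ↔ v) = max(0.575, 0.760) = 0.760
(v ↔ (v ⊗ (v → v))) ⊗ (u ∨ (1 ↔ v)) = max(0, 1.000 + 0.760 − 1) = max(0, 0.760) = 0.760
u ⊗ 1 = max(0, 0.575 + 1.000 − 1) = max(0, 0.575) = 0.575
((v ↔ (v ⊗ (v → v))) ⊗ (u ∨ (1 ↔ v))) → (u ⊗ 1) = min(1, 1 − 0.760 + 0.575) = min(1, 0.815) = 0.815

0.815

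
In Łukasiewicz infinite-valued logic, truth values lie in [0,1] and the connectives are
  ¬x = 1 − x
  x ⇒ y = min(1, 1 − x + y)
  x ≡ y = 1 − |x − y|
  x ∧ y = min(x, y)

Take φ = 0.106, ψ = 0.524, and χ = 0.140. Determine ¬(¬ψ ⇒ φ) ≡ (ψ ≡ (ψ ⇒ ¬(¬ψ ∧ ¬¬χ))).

¬ψ = 1 − 0.524 = 0.476
¬ψ ⇒ φ = min(1, 1 − 0.476 + 0.106) = min(1, 0.630) = 0.630
¬(¬ψ ⇒ φ) = 1 − 0.630 = 0.370
¬χ = 1 − 0.140 = 0.860
¬¬χ = 1 − 0.860 = 0.140
¬ψ ∧ ¬¬χ = min(0.476, 0.140) = 0.140
¬(¬ψ ∧ ¬¬χ) = 1 − 0.140 = 0.860
ψ ⇒ ¬(¬ψ ∧ ¬¬χ) = min(1, 1 − 0.524 + 0.860) = min(1, 1.336) = 1.000
ψ ≡ (ψ ⇒ ¬(¬ψ ∧ ¬¬χ)) = 1 − |0.524 − 1.000| = 1 − 0.476 = 0.524
¬(¬ψ ⇒ φ) ≡ (ψ ≡ (ψ ⇒ ¬(¬ψ ∧ ¬¬χ))) = 1 − |0.370 − 0.524| = 1 − 0.154 = 0.846

0.846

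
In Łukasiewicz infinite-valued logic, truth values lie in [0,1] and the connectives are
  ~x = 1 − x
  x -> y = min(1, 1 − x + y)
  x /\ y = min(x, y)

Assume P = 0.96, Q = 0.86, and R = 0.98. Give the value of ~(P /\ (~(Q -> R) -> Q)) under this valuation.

0.04

Q -> R = min(1, 1 − 0.86 + 0.98) = min(1, 1.12) = 1.00
~(Q -> R) = 1 − 1.00 = 0.00
~(Q -> R) -> Q = min(1, 1 − 0.00 + 0.86) = min(1, 1.86) = 1.00
P /\ (~(Q -> R) -> Q) = min(0.96, 1.00) = 0.96
~(P /\ (~(Q -> R) -> Q)) = 1 − 0.96 = 0.04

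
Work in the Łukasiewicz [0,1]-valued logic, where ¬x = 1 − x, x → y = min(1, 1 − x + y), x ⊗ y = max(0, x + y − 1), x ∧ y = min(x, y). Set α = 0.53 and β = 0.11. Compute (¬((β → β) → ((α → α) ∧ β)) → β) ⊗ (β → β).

β → β = min(1, 1 − 0.11 + 0.11) = min(1, 1.00) = 1.00
α → α = min(1, 1 − 0.53 + 0.53) = min(1, 1.00) = 1.00
(α → α) ∧ β = min(1.00, 0.11) = 0.11
(β → β) → ((α → α) ∧ β) = min(1, 1 − 1.00 + 0.11) = min(1, 0.11) = 0.11
¬((β → β) → ((α → α) ∧ β)) = 1 − 0.11 = 0.89
¬((β → β) → ((α → α) ∧ β)) → β = min(1, 1 − 0.89 + 0.11) = min(1, 0.22) = 0.22
(¬((β → β) → ((α → α) ∧ β)) → β) ⊗ (β → β) = max(0, 0.22 + 1.00 − 1) = max(0, 0.22) = 0.22

0.22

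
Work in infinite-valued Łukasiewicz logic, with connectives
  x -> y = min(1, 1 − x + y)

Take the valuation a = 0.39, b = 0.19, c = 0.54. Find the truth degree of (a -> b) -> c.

a -> b = min(1, 1 − 0.39 + 0.19) = min(1, 0.80) = 0.80
(a -> b) -> c = min(1, 1 − 0.80 + 0.54) = min(1, 0.74) = 0.74

0.74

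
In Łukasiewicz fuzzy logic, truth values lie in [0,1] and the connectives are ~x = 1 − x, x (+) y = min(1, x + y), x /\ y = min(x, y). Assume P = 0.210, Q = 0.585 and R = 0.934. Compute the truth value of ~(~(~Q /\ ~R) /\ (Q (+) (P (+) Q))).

0.066

~Q = 1 − 0.585 = 0.415
~R = 1 − 0.934 = 0.066
~Q /\ ~R = min(0.415, 0.066) = 0.066
~(~Q /\ ~R) = 1 − 0.066 = 0.934
P (+) Q = min(1, 0.210 + 0.585) = min(1, 0.795) = 0.795
Q (+) (P (+) Q) = min(1, 0.585 + 0.795) = min(1, 1.380) = 1.000
~(~Q /\ ~R) /\ (Q (+) (P (+) Q)) = min(0.934, 1.000) = 0.934
~(~(~Q /\ ~R) /\ (Q (+) (P (+) Q))) = 1 − 0.934 = 0.066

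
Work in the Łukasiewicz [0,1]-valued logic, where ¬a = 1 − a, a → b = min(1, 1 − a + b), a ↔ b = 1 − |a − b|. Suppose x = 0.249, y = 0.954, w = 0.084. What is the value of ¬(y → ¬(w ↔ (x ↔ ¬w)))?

0.705

¬w = 1 − 0.084 = 0.916
x ↔ ¬w = 1 − |0.249 − 0.916| = 1 − 0.667 = 0.333
w ↔ (x ↔ ¬w) = 1 − |0.084 − 0.333| = 1 − 0.249 = 0.751
¬(w ↔ (x ↔ ¬w)) = 1 − 0.751 = 0.249
y → ¬(w ↔ (x ↔ ¬w)) = min(1, 1 − 0.954 + 0.249) = min(1, 0.295) = 0.295
¬(y → ¬(w ↔ (x ↔ ¬w))) = 1 − 0.295 = 0.705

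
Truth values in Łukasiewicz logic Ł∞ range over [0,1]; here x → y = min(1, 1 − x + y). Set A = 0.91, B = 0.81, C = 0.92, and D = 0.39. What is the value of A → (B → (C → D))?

0.75

C → D = min(1, 1 − 0.92 + 0.39) = min(1, 0.47) = 0.47
B → (C → D) = min(1, 1 − 0.81 + 0.47) = min(1, 0.66) = 0.66
A → (B → (C → D)) = min(1, 1 − 0.91 + 0.66) = min(1, 0.75) = 0.75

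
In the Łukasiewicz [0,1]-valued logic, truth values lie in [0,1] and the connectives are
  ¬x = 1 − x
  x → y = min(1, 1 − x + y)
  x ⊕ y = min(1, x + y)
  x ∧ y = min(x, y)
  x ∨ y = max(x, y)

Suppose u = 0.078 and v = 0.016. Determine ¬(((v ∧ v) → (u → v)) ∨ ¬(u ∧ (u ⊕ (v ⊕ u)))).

0.000

v ∧ v = min(0.016, 0.016) = 0.016
u → v = min(1, 1 − 0.078 + 0.016) = min(1, 0.938) = 0.938
(v ∧ v) → (u → v) = min(1, 1 − 0.016 + 0.938) = min(1, 1.922) = 1.000
v ⊕ u = min(1, 0.016 + 0.078) = min(1, 0.094) = 0.094
u ⊕ (v ⊕ u) = min(1, 0.078 + 0.094) = min(1, 0.172) = 0.172
u ∧ (u ⊕ (v ⊕ u)) = min(0.078, 0.172) = 0.078
¬(u ∧ (u ⊕ (v ⊕ u))) = 1 − 0.078 = 0.922
((v ∧ v) → (u → v)) ∨ ¬(u ∧ (u ⊕ (v ⊕ u))) = max(1.000, 0.922) = 1.000
¬(((v ∧ v) → (u → v)) ∨ ¬(u ∧ (u ⊕ (v ⊕ u)))) = 1 − 1.000 = 0.000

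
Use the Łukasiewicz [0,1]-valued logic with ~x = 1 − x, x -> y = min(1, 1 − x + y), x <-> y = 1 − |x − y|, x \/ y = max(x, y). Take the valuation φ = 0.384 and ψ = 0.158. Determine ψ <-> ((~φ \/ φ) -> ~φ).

~φ = 1 − 0.384 = 0.616
~φ \/ φ = max(0.616, 0.384) = 0.616
(~φ \/ φ) -> ~φ = min(1, 1 − 0.616 + 0.616) = min(1, 1.000) = 1.000
ψ <-> ((~φ \/ φ) -> ~φ) = 1 − |0.158 − 1.000| = 1 − 0.842 = 0.158

0.158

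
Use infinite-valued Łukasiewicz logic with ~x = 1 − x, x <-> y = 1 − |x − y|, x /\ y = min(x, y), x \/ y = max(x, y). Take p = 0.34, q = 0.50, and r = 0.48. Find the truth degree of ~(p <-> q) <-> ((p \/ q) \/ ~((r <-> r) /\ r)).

p <-> q = 1 − |0.34 − 0.50| = 1 − 0.16 = 0.84
~(p <-> q) = 1 − 0.84 = 0.16
p \/ q = max(0.34, 0.50) = 0.50
r <-> r = 1 − |0.48 − 0.48| = 1 − 0.00 = 1.00
(r <-> r) /\ r = min(1.00, 0.48) = 0.48
~((r <-> r) /\ r) = 1 − 0.48 = 0.52
(p \/ q) \/ ~((r <-> r) /\ r) = max(0.50, 0.52) = 0.52
~(p <-> q) <-> ((p \/ q) \/ ~((r <-> r) /\ r)) = 1 − |0.16 − 0.52| = 1 − 0.36 = 0.64

0.64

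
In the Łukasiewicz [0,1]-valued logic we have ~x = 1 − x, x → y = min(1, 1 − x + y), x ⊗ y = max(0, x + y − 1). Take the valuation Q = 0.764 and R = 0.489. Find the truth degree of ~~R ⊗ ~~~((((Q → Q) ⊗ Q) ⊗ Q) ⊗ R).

~R = 1 − 0.489 = 0.511
~~R = 1 − 0.511 = 0.489
Q → Q = min(1, 1 − 0.764 + 0.764) = min(1, 1.000) = 1.000
(Q → Q) ⊗ Q = max(0, 1.000 + 0.764 − 1) = max(0, 0.764) = 0.764
((Q → Q) ⊗ Q) ⊗ Q = max(0, 0.764 + 0.764 − 1) = max(0, 0.528) = 0.528
(((Q → Q) ⊗ Q) ⊗ Q) ⊗ R = max(0, 0.528 + 0.489 − 1) = max(0, 0.017) = 0.017
~((((Q → Q) ⊗ Q) ⊗ Q) ⊗ R) = 1 − 0.017 = 0.983
~~((((Q → Q) ⊗ Q) ⊗ Q) ⊗ R) = 1 − 0.983 = 0.017
~~~((((Q → Q) ⊗ Q) ⊗ Q) ⊗ R) = 1 − 0.017 = 0.983
~~R ⊗ ~~~((((Q → Q) ⊗ Q) ⊗ Q) ⊗ R) = max(0, 0.489 + 0.983 − 1) = max(0, 0.472) = 0.472

0.472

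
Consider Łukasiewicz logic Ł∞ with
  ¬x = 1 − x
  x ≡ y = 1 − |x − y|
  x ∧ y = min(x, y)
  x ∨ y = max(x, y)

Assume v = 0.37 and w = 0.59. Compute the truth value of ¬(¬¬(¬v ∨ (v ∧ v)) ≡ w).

¬v = 1 − 0.37 = 0.63
v ∧ v = min(0.37, 0.37) = 0.37
¬v ∨ (v ∧ v) = max(0.63, 0.37) = 0.63
¬(¬v ∨ (v ∧ v)) = 1 − 0.63 = 0.37
¬¬(¬v ∨ (v ∧ v)) = 1 − 0.37 = 0.63
¬¬(¬v ∨ (v ∧ v)) ≡ w = 1 − |0.63 − 0.59| = 1 − 0.04 = 0.96
¬(¬¬(¬v ∨ (v ∧ v)) ≡ w) = 1 − 0.96 = 0.04

0.04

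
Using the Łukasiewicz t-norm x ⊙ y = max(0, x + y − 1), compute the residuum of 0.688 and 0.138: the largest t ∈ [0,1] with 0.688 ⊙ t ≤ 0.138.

0.450

The residuum of the Łukasiewicz t-norm gives the supremum: min(1, 1 − 0.688 + 0.138).
1 − 0.688 + 0.138 = 0.450, so t = min(1, 0.450) = 0.450.
Check: 0.688 ⊙ 0.450 = max(0, 0.138) = 0.138 ≤ 0.138.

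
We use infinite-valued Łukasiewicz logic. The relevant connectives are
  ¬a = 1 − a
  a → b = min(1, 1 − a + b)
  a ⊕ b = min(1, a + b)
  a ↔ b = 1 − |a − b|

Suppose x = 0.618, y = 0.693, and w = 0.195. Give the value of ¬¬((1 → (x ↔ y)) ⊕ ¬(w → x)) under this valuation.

x ↔ y = 1 − |0.618 − 0.693| = 1 − 0.075 = 0.925
1 → (x ↔ y) = min(1, 1 − 1.000 + 0.925) = min(1, 0.925) = 0.925
w → x = min(1, 1 − 0.195 + 0.618) = min(1, 1.423) = 1.000
¬(w → x) = 1 − 1.000 = 0.000
(1 → (x ↔ y)) ⊕ ¬(w → x) = min(1, 0.925 + 0.000) = min(1, 0.925) = 0.925
¬((1 → (x ↔ y)) ⊕ ¬(w → x)) = 1 − 0.925 = 0.075
¬¬((1 → (x ↔ y)) ⊕ ¬(w → x)) = 1 − 0.075 = 0.925

0.925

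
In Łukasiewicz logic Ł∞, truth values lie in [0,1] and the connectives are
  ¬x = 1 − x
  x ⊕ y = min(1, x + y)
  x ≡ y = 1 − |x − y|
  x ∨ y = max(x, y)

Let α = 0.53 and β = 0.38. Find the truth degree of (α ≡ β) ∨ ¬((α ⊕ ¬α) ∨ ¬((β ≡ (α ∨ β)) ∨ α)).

α ≡ β = 1 − |0.53 − 0.38| = 1 − 0.15 = 0.85
¬α = 1 − 0.53 = 0.47
α ⊕ ¬α = min(1, 0.53 + 0.47) = min(1, 1.00) = 1.00
α ∨ β = max(0.53, 0.38) = 0.53
β ≡ (α ∨ β) = 1 − |0.38 − 0.53| = 1 − 0.15 = 0.85
(β ≡ (α ∨ β)) ∨ α = max(0.85, 0.53) = 0.85
¬((β ≡ (α ∨ β)) ∨ α) = 1 − 0.85 = 0.15
(α ⊕ ¬α) ∨ ¬((β ≡ (α ∨ β)) ∨ α) = max(1.00, 0.15) = 1.00
¬((α ⊕ ¬α) ∨ ¬((β ≡ (α ∨ β)) ∨ α)) = 1 − 1.00 = 0.00
(α ≡ β) ∨ ¬((α ⊕ ¬α) ∨ ¬((β ≡ (α ∨ β)) ∨ α)) = max(0.85, 0.00) = 0.85

0.85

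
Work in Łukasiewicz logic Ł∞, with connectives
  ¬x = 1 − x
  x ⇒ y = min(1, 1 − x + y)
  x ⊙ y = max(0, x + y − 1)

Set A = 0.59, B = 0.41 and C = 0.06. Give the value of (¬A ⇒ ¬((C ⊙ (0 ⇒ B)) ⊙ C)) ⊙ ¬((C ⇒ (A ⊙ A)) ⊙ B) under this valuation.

¬A = 1 − 0.59 = 0.41
0 ⇒ B = min(1, 1 − 0.00 + 0.41) = min(1, 1.41) = 1.00
C ⊙ (0 ⇒ B) = max(0, 0.06 + 1.00 − 1) = max(0, 0.06) = 0.06
(C ⊙ (0 ⇒ B)) ⊙ C = max(0, 0.06 + 0.06 − 1) = max(0, -0.88) = 0.00
¬((C ⊙ (0 ⇒ B)) ⊙ C) = 1 − 0.00 = 1.00
¬A ⇒ ¬((C ⊙ (0 ⇒ B)) ⊙ C) = min(1, 1 − 0.41 + 1.00) = min(1, 1.59) = 1.00
A ⊙ A = max(0, 0.59 + 0.59 − 1) = max(0, 0.18) = 0.18
C ⇒ (A ⊙ A) = min(1, 1 − 0.06 + 0.18) = min(1, 1.12) = 1.00
(C ⇒ (A ⊙ A)) ⊙ B = max(0, 1.00 + 0.41 − 1) = max(0, 0.41) = 0.41
¬((C ⇒ (A ⊙ A)) ⊙ B) = 1 − 0.41 = 0.59
(¬A ⇒ ¬((C ⊙ (0 ⇒ B)) ⊙ C)) ⊙ ¬((C ⇒ (A ⊙ A)) ⊙ B) = max(0, 1.00 + 0.59 − 1) = max(0, 0.59) = 0.59

0.59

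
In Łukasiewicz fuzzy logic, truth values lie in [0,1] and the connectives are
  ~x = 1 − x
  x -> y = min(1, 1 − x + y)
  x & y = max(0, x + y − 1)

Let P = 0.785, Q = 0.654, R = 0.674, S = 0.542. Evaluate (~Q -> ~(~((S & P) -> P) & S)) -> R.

~Q = 1 − 0.654 = 0.346
S & P = max(0, 0.542 + 0.785 − 1) = max(0, 0.327) = 0.327
(S & P) -> P = min(1, 1 − 0.327 + 0.785) = min(1, 1.458) = 1.000
~((S & P) -> P) = 1 − 1.000 = 0.000
~((S & P) -> P) & S = max(0, 0.000 + 0.542 − 1) = max(0, -0.458) = 0.000
~(~((S & P) -> P) & S) = 1 − 0.000 = 1.000
~Q -> ~(~((S & P) -> P) & S) = min(1, 1 − 0.346 + 1.000) = min(1, 1.654) = 1.000
(~Q -> ~(~((S & P) -> P) & S)) -> R = min(1, 1 − 1.000 + 0.674) = min(1, 0.674) = 0.674

0.674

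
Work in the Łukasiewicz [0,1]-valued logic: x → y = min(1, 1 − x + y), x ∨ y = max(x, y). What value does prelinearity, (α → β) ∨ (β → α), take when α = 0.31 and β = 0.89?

α → β = min(1, 1 − 0.31 + 0.89) = min(1, 1.58) = 1.00
β → α = min(1, 1 − 0.89 + 0.31) = min(1, 0.42) = 0.42
(α → β) ∨ (β → α) = max(1.00, 0.42) = 1.00
(As expected: a Ł∞-tautology — holds in every MV-chain.)

1.00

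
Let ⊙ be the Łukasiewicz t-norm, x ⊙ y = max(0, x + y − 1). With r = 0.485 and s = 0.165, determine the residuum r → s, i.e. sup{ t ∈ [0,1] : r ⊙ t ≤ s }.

0.680

The residuum of the Łukasiewicz t-norm gives the supremum: min(1, 1 − 0.485 + 0.165).
1 − 0.485 + 0.165 = 0.680, so t = min(1, 0.680) = 0.680.
Check: 0.485 ⊙ 0.680 = max(0, 0.165) = 0.165 ≤ 0.165.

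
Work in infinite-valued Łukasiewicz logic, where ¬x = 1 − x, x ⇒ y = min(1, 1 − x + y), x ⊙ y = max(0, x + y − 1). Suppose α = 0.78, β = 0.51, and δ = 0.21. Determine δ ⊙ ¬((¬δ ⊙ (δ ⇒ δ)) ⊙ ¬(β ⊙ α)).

0.00

¬δ = 1 − 0.21 = 0.79
δ ⇒ δ = min(1, 1 − 0.21 + 0.21) = min(1, 1.00) = 1.00
¬δ ⊙ (δ ⇒ δ) = max(0, 0.79 + 1.00 − 1) = max(0, 0.79) = 0.79
β ⊙ α = max(0, 0.51 + 0.78 − 1) = max(0, 0.29) = 0.29
¬(β ⊙ α) = 1 − 0.29 = 0.71
(¬δ ⊙ (δ ⇒ δ)) ⊙ ¬(β ⊙ α) = max(0, 0.79 + 0.71 − 1) = max(0, 0.50) = 0.50
¬((¬δ ⊙ (δ ⇒ δ)) ⊙ ¬(β ⊙ α)) = 1 − 0.50 = 0.50
δ ⊙ ¬((¬δ ⊙ (δ ⇒ δ)) ⊙ ¬(β ⊙ α)) = max(0, 0.21 + 0.50 − 1) = max(0, -0.29) = 0.00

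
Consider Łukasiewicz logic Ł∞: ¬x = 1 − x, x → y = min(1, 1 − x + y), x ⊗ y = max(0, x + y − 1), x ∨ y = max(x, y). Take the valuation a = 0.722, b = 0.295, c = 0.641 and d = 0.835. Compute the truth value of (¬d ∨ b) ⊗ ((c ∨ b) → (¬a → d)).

0.295

¬d = 1 − 0.835 = 0.165
¬d ∨ b = max(0.165, 0.295) = 0.295
c ∨ b = max(0.641, 0.295) = 0.641
¬a = 1 − 0.722 = 0.278
¬a → d = min(1, 1 − 0.278 + 0.835) = min(1, 1.557) = 1.000
(c ∨ b) → (¬a → d) = min(1, 1 − 0.641 + 1.000) = min(1, 1.359) = 1.000
(¬d ∨ b) ⊗ ((c ∨ b) → (¬a → d)) = max(0, 0.295 + 1.000 − 1) = max(0, 0.295) = 0.295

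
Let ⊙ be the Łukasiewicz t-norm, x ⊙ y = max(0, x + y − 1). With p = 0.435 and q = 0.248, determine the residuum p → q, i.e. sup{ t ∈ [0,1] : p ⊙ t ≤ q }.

0.813

The residuum of the Łukasiewicz t-norm gives the supremum: min(1, 1 − 0.435 + 0.248).
1 − 0.435 + 0.248 = 0.813, so t = min(1, 0.813) = 0.813.
Check: 0.435 ⊙ 0.813 = max(0, 0.248) = 0.248 ≤ 0.248.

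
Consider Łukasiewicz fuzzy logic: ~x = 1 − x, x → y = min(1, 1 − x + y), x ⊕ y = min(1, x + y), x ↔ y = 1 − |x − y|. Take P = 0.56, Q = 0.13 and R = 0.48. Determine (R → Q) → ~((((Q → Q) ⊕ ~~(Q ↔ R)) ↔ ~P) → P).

0.35

R → Q = min(1, 1 − 0.48 + 0.13) = min(1, 0.65) = 0.65
Q → Q = min(1, 1 − 0.13 + 0.13) = min(1, 1.00) = 1.00
Q ↔ R = 1 − |0.13 − 0.48| = 1 − 0.35 = 0.65
~(Q ↔ R) = 1 − 0.65 = 0.35
~~(Q ↔ R) = 1 − 0.35 = 0.65
(Q → Q) ⊕ ~~(Q ↔ R) = min(1, 1.00 + 0.65) = min(1, 1.65) = 1.00
~P = 1 − 0.56 = 0.44
((Q → Q) ⊕ ~~(Q ↔ R)) ↔ ~P = 1 − |1.00 − 0.44| = 1 − 0.56 = 0.44
(((Q → Q) ⊕ ~~(Q ↔ R)) ↔ ~P) → P = min(1, 1 − 0.44 + 0.56) = min(1, 1.12) = 1.00
~((((Q → Q) ⊕ ~~(Q ↔ R)) ↔ ~P) → P) = 1 − 1.00 = 0.00
(R → Q) → ~((((Q → Q) ⊕ ~~(Q ↔ R)) ↔ ~P) → P) = min(1, 1 − 0.65 + 0.00) = min(1, 0.35) = 0.35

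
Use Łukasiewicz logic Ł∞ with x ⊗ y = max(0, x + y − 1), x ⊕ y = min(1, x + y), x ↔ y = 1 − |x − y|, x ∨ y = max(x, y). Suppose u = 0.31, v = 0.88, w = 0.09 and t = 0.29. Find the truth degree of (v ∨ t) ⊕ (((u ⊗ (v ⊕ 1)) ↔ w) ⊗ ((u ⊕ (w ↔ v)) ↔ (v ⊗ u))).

1.00

v ∨ t = max(0.88, 0.29) = 0.88
v ⊕ 1 = min(1, 0.88 + 1.00) = min(1, 1.88) = 1.00
u ⊗ (v ⊕ 1) = max(0, 0.31 + 1.00 − 1) = max(0, 0.31) = 0.31
(u ⊗ (v ⊕ 1)) ↔ w = 1 − |0.31 − 0.09| = 1 − 0.22 = 0.78
w ↔ v = 1 − |0.09 − 0.88| = 1 − 0.79 = 0.21
u ⊕ (w ↔ v) = min(1, 0.31 + 0.21) = min(1, 0.52) = 0.52
v ⊗ u = max(0, 0.88 + 0.31 − 1) = max(0, 0.19) = 0.19
(u ⊕ (w ↔ v)) ↔ (v ⊗ u) = 1 − |0.52 − 0.19| = 1 − 0.33 = 0.67
((u ⊗ (v ⊕ 1)) ↔ w) ⊗ ((u ⊕ (w ↔ v)) ↔ (v ⊗ u)) = max(0, 0.78 + 0.67 − 1) = max(0, 0.45) = 0.45
(v ∨ t) ⊕ (((u ⊗ (v ⊕ 1)) ↔ w) ⊗ ((u ⊕ (w ↔ v)) ↔ (v ⊗ u))) = min(1, 0.88 + 0.45) = min(1, 1.33) = 1.00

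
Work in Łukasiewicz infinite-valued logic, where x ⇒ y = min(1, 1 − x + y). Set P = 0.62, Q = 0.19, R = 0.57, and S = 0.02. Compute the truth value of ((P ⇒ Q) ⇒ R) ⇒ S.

0.02

P ⇒ Q = min(1, 1 − 0.62 + 0.19) = min(1, 0.57) = 0.57
(P ⇒ Q) ⇒ R = min(1, 1 − 0.57 + 0.57) = min(1, 1.00) = 1.00
((P ⇒ Q) ⇒ R) ⇒ S = min(1, 1 − 1.00 + 0.02) = min(1, 0.02) = 0.02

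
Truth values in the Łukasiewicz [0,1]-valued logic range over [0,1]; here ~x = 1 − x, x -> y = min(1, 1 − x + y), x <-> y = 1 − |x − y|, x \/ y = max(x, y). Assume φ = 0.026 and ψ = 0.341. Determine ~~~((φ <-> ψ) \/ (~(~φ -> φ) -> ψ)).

φ <-> ψ = 1 − |0.026 − 0.341| = 1 − 0.315 = 0.685
~φ = 1 − 0.026 = 0.974
~φ -> φ = min(1, 1 − 0.974 + 0.026) = min(1, 0.052) = 0.052
~(~φ -> φ) = 1 − 0.052 = 0.948
~(~φ -> φ) -> ψ = min(1, 1 − 0.948 + 0.341) = min(1, 0.393) = 0.393
(φ <-> ψ) \/ (~(~φ -> φ) -> ψ) = max(0.685, 0.393) = 0.685
~((φ <-> ψ) \/ (~(~φ -> φ) -> ψ)) = 1 − 0.685 = 0.315
~~((φ <-> ψ) \/ (~(~φ -> φ) -> ψ)) = 1 − 0.315 = 0.685
~~~((φ <-> ψ) \/ (~(~φ -> φ) -> ψ)) = 1 − 0.685 = 0.315

0.315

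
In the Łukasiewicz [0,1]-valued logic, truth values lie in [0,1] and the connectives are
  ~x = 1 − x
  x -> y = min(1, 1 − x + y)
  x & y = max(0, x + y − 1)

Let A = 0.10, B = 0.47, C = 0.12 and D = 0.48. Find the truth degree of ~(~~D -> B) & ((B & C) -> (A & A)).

~D = 1 − 0.48 = 0.52
~~D = 1 − 0.52 = 0.48
~~D -> B = min(1, 1 − 0.48 + 0.47) = min(1, 0.99) = 0.99
~(~~D -> B) = 1 − 0.99 = 0.01
B & C = max(0, 0.47 + 0.12 − 1) = max(0, -0.41) = 0.00
A & A = max(0, 0.10 + 0.10 − 1) = max(0, -0.80) = 0.00
(B & C) -> (A & A) = min(1, 1 − 0.00 + 0.00) = min(1, 1.00) = 1.00
~(~~D -> B) & ((B & C) -> (A & A)) = max(0, 0.01 + 1.00 − 1) = max(0, 0.01) = 0.01

0.01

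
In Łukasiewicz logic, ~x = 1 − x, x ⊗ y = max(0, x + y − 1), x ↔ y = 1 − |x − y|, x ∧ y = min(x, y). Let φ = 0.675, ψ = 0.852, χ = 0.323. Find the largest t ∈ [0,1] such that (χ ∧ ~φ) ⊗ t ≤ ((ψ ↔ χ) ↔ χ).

1.000

~φ = 1 − 0.675 = 0.325
χ ∧ ~φ = min(0.323, 0.325) = 0.323
So the left factor is χ ∧ ~φ = 0.323.
ψ ↔ χ = 1 − |0.852 − 0.323| = 1 − 0.529 = 0.471
(ψ ↔ χ) ↔ χ = 1 − |0.471 − 0.323| = 1 − 0.148 = 0.852
So the right-hand bound is (ψ ↔ χ) ↔ χ = 0.852.
The residuum of the Łukasiewicz t-norm gives the supremum: min(1, 1 − 0.323 + 0.852).
1 − 0.323 + 0.852 = 1.529, so t = min(1, 1.529) = 1.000.
Check: 0.323 ⊗ 1.000 = max(0, 0.323) = 0.323 ≤ 0.852.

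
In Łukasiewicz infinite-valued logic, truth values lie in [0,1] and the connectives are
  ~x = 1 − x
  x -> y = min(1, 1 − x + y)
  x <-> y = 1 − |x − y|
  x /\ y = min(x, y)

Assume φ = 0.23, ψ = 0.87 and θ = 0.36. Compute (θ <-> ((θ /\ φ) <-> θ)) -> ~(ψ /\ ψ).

θ /\ φ = min(0.36, 0.23) = 0.23
(θ /\ φ) <-> θ = 1 − |0.23 − 0.36| = 1 − 0.13 = 0.87
θ <-> ((θ /\ φ) <-> θ) = 1 − |0.36 − 0.87| = 1 − 0.51 = 0.49
ψ /\ ψ = min(0.87, 0.87) = 0.87
~(ψ /\ ψ) = 1 − 0.87 = 0.13
(θ <-> ((θ /\ φ) <-> θ)) -> ~(ψ /\ ψ) = min(1, 1 − 0.49 + 0.13) = min(1, 0.64) = 0.64

0.64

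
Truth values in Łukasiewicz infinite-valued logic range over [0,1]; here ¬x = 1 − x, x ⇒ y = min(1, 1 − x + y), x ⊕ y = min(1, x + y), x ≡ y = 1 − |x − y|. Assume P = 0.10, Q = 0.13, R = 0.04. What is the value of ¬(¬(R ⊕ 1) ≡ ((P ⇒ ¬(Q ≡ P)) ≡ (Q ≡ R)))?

R ⊕ 1 = min(1, 0.04 + 1.00) = min(1, 1.04) = 1.00
¬(R ⊕ 1) = 1 − 1.00 = 0.00
Q ≡ P = 1 − |0.13 − 0.10| = 1 − 0.03 = 0.97
¬(Q ≡ P) = 1 − 0.97 = 0.03
P ⇒ ¬(Q ≡ P) = min(1, 1 − 0.10 + 0.03) = min(1, 0.93) = 0.93
Q ≡ R = 1 − |0.13 − 0.04| = 1 − 0.09 = 0.91
(P ⇒ ¬(Q ≡ P)) ≡ (Q ≡ R) = 1 − |0.93 − 0.91| = 1 − 0.02 = 0.98
¬(R ⊕ 1) ≡ ((P ⇒ ¬(Q ≡ P)) ≡ (Q ≡ R)) = 1 − |0.00 − 0.98| = 1 − 0.98 = 0.02
¬(¬(R ⊕ 1) ≡ ((P ⇒ ¬(Q ≡ P)) ≡ (Q ≡ R))) = 1 − 0.02 = 0.98

0.98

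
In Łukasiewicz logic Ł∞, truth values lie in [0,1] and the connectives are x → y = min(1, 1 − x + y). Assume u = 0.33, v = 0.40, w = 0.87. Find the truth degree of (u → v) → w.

0.87

u → v = min(1, 1 − 0.33 + 0.40) = min(1, 1.07) = 1.00
(u → v) → w = min(1, 1 − 1.00 + 0.87) = min(1, 0.87) = 0.87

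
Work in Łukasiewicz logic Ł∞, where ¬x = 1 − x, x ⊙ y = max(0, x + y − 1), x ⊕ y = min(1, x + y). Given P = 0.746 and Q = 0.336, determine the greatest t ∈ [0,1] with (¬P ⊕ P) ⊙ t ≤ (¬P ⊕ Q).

0.590

¬P = 1 − 0.746 = 0.254
¬P ⊕ P = min(1, 0.254 + 0.746) = min(1, 1.000) = 1.000
So the left factor is ¬P ⊕ P = 1.000.
¬P ⊕ Q = min(1, 0.254 + 0.336) = min(1, 0.590) = 0.590
So the right-hand bound is ¬P ⊕ Q = 0.590.
The residuum of the Łukasiewicz t-norm gives the supremum: min(1, 1 − 1.000 + 0.590).
1 − 1.000 + 0.590 = 0.590, so t = min(1, 0.590) = 0.590.
Check: 1.000 ⊙ 0.590 = max(0, 0.590) = 0.590 ≤ 0.590.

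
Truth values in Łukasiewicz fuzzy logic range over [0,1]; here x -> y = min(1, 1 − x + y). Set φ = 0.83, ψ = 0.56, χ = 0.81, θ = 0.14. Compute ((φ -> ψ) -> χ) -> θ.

0.14

φ -> ψ = min(1, 1 − 0.83 + 0.56) = min(1, 0.73) = 0.73
(φ -> ψ) -> χ = min(1, 1 − 0.73 + 0.81) = min(1, 1.08) = 1.00
((φ -> ψ) -> χ) -> θ = min(1, 1 − 1.00 + 0.14) = min(1, 0.14) = 0.14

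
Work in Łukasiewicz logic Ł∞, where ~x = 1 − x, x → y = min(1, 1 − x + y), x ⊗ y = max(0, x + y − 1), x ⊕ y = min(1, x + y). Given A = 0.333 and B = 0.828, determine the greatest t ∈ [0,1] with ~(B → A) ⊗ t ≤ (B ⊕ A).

B → A = min(1, 1 − 0.828 + 0.333) = min(1, 0.505) = 0.505
~(B → A) = 1 − 0.505 = 0.495
So the left factor is ~(B → A) = 0.495.
B ⊕ A = min(1, 0.828 + 0.333) = min(1, 1.161) = 1.000
So the right-hand bound is B ⊕ A = 1.000.
The residuum of the Łukasiewicz t-norm gives the supremum: min(1, 1 − 0.495 + 1.000).
1 − 0.495 + 1.000 = 1.505, so t = min(1, 1.505) = 1.000.
Check: 0.495 ⊗ 1.000 = max(0, 0.495) = 0.495 ≤ 1.000.

1.000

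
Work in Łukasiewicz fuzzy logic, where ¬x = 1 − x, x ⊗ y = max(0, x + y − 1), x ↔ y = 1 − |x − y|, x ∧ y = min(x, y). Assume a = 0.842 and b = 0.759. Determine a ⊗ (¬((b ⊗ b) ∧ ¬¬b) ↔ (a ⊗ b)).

b ⊗ b = max(0, 0.759 + 0.759 − 1) = max(0, 0.518) = 0.518
¬b = 1 − 0.759 = 0.241
¬¬b = 1 − 0.241 = 0.759
(b ⊗ b) ∧ ¬¬b = min(0.518, 0.759) = 0.518
¬((b ⊗ b) ∧ ¬¬b) = 1 − 0.518 = 0.482
a ⊗ b = max(0, 0.842 + 0.759 − 1) = max(0, 0.601) = 0.601
¬((b ⊗ b) ∧ ¬¬b) ↔ (a ⊗ b) = 1 − |0.482 − 0.601| = 1 − 0.119 = 0.881
a ⊗ (¬((b ⊗ b) ∧ ¬¬b) ↔ (a ⊗ b)) = max(0, 0.842 + 0.881 − 1) = max(0, 0.723) = 0.723

0.723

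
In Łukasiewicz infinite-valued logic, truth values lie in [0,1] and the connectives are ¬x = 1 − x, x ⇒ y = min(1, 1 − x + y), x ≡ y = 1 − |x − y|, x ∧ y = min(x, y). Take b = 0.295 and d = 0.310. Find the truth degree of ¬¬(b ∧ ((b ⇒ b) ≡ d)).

0.295

b ⇒ b = min(1, 1 − 0.295 + 0.295) = min(1, 1.000) = 1.000
(b ⇒ b) ≡ d = 1 − |1.000 − 0.310| = 1 − 0.690 = 0.310
b ∧ ((b ⇒ b) ≡ d) = min(0.295, 0.310) = 0.295
¬(b ∧ ((b ⇒ b) ≡ d)) = 1 − 0.295 = 0.705
¬¬(b ∧ ((b ⇒ b) ≡ d)) = 1 − 0.705 = 0.295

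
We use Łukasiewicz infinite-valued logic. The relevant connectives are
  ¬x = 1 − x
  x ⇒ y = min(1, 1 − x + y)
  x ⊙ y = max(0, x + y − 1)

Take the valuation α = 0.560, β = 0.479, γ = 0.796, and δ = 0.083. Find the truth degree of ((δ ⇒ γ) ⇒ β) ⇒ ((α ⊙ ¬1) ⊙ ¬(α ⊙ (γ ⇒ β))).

δ ⇒ γ = min(1, 1 − 0.083 + 0.796) = min(1, 1.713) = 1.000
(δ ⇒ γ) ⇒ β = min(1, 1 − 1.000 + 0.479) = min(1, 0.479) = 0.479
¬1 = 1 − 1.000 = 0.000
α ⊙ ¬1 = max(0, 0.560 + 0.000 − 1) = max(0, -0.440) = 0.000
γ ⇒ β = min(1, 1 − 0.796 + 0.479) = min(1, 0.683) = 0.683
α ⊙ (γ ⇒ β) = max(0, 0.560 + 0.683 − 1) = max(0, 0.243) = 0.243
¬(α ⊙ (γ ⇒ β)) = 1 − 0.243 = 0.757
(α ⊙ ¬1) ⊙ ¬(α ⊙ (γ ⇒ β)) = max(0, 0.000 + 0.757 − 1) = max(0, -0.243) = 0.000
((δ ⇒ γ) ⇒ β) ⇒ ((α ⊙ ¬1) ⊙ ¬(α ⊙ (γ ⇒ β))) = min(1, 1 − 0.479 + 0.000) = min(1, 0.521) = 0.521

0.521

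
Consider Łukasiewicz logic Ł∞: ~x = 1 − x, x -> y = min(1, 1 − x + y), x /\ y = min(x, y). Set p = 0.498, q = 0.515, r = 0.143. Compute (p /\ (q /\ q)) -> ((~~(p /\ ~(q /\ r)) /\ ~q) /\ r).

0.645

q /\ q = min(0.515, 0.515) = 0.515
p /\ (q /\ q) = min(0.498, 0.515) = 0.498
q /\ r = min(0.515, 0.143) = 0.143
~(q /\ r) = 1 − 0.143 = 0.857
p /\ ~(q /\ r) = min(0.498, 0.857) = 0.498
~(p /\ ~(q /\ r)) = 1 − 0.498 = 0.502
~~(p /\ ~(q /\ r)) = 1 − 0.502 = 0.498
~q = 1 − 0.515 = 0.485
~~(p /\ ~(q /\ r)) /\ ~q = min(0.498, 0.485) = 0.485
(~~(p /\ ~(q /\ r)) /\ ~q) /\ r = min(0.485, 0.143) = 0.143
(p /\ (q /\ q)) -> ((~~(p /\ ~(q /\ r)) /\ ~q) /\ r) = min(1, 1 − 0.498 + 0.143) = min(1, 0.645) = 0.645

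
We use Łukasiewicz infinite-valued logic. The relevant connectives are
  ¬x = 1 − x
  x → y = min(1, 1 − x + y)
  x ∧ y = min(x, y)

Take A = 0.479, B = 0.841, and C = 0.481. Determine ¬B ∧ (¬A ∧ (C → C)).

0.159

¬B = 1 − 0.841 = 0.159
¬A = 1 − 0.479 = 0.521
C → C = min(1, 1 − 0.481 + 0.481) = min(1, 1.000) = 1.000
¬A ∧ (C → C) = min(0.521, 1.000) = 0.521
¬B ∧ (¬A ∧ (C → C)) = min(0.159, 0.521) = 0.159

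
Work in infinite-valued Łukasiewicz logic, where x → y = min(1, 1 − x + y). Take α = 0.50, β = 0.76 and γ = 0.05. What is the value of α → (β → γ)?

β → γ = min(1, 1 − 0.76 + 0.05) = min(1, 0.29) = 0.29
α → (β → γ) = min(1, 1 − 0.50 + 0.29) = min(1, 0.79) = 0.79

0.79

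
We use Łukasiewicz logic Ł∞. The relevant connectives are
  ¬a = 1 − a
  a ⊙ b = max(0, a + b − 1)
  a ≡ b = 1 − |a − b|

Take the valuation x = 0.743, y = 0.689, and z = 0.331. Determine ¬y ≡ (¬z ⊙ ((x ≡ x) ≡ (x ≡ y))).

¬y = 1 − 0.689 = 0.311
¬z = 1 − 0.331 = 0.669
x ≡ x = 1 − |0.743 − 0.743| = 1 − 0.000 = 1.000
x ≡ y = 1 − |0.743 − 0.689| = 1 − 0.054 = 0.946
(x ≡ x) ≡ (x ≡ y) = 1 − |1.000 − 0.946| = 1 − 0.054 = 0.946
¬z ⊙ ((x ≡ x) ≡ (x ≡ y)) = max(0, 0.669 + 0.946 − 1) = max(0, 0.615) = 0.615
¬y ≡ (¬z ⊙ ((x ≡ x) ≡ (x ≡ y))) = 1 − |0.311 − 0.615| = 1 − 0.304 = 0.696

0.696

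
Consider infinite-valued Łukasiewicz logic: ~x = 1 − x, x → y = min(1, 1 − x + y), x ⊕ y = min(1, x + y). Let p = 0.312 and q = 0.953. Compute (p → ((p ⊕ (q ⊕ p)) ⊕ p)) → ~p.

0.688

q ⊕ p = min(1, 0.953 + 0.312) = min(1, 1.265) = 1.000
p ⊕ (q ⊕ p) = min(1, 0.312 + 1.000) = min(1, 1.312) = 1.000
(p ⊕ (q ⊕ p)) ⊕ p = min(1, 1.000 + 0.312) = min(1, 1.312) = 1.000
p → ((p ⊕ (q ⊕ p)) ⊕ p) = min(1, 1 − 0.312 + 1.000) = min(1, 1.688) = 1.000
~p = 1 − 0.312 = 0.688
(p → ((p ⊕ (q ⊕ p)) ⊕ p)) → ~p = min(1, 1 − 1.000 + 0.688) = min(1, 0.688) = 0.688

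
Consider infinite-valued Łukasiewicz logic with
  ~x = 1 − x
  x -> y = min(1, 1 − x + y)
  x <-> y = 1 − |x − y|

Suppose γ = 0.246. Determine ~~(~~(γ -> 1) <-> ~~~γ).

0.754

γ -> 1 = min(1, 1 − 0.246 + 1.000) = min(1, 1.754) = 1.000
~(γ -> 1) = 1 − 1.000 = 0.000
~~(γ -> 1) = 1 − 0.000 = 1.000
~γ = 1 − 0.246 = 0.754
~~γ = 1 − 0.754 = 0.246
~~~γ = 1 − 0.246 = 0.754
~~(γ -> 1) <-> ~~~γ = 1 − |1.000 − 0.754| = 1 − 0.246 = 0.754
~(~~(γ -> 1) <-> ~~~γ) = 1 − 0.754 = 0.246
~~(~~(γ -> 1) <-> ~~~γ) = 1 − 0.246 = 0.754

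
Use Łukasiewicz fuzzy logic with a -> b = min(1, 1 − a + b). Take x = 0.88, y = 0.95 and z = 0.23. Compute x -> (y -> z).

y -> z = min(1, 1 − 0.95 + 0.23) = min(1, 0.28) = 0.28
x -> (y -> z) = min(1, 1 − 0.88 + 0.28) = min(1, 0.40) = 0.40

0.40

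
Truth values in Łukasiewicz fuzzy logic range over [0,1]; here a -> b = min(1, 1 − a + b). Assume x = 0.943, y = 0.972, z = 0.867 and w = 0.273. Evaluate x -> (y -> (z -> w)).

0.491

z -> w = min(1, 1 − 0.867 + 0.273) = min(1, 0.406) = 0.406
y -> (z -> w) = min(1, 1 − 0.972 + 0.406) = min(1, 0.434) = 0.434
x -> (y -> (z -> w)) = min(1, 1 − 0.943 + 0.434) = min(1, 0.491) = 0.491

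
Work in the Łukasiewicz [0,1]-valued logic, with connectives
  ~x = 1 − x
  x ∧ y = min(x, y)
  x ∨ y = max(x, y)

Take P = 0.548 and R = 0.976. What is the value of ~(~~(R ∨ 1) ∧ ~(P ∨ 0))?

0.548

R ∨ 1 = max(0.976, 1.000) = 1.000
~(R ∨ 1) = 1 − 1.000 = 0.000
~~(R ∨ 1) = 1 − 0.000 = 1.000
P ∨ 0 = max(0.548, 0.000) = 0.548
~(P ∨ 0) = 1 − 0.548 = 0.452
~~(R ∨ 1) ∧ ~(P ∨ 0) = min(1.000, 0.452) = 0.452
~(~~(R ∨ 1) ∧ ~(P ∨ 0)) = 1 − 0.452 = 0.548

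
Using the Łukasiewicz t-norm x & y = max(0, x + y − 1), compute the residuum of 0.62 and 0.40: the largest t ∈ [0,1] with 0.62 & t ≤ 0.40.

0.78

The residuum of the Łukasiewicz t-norm gives the supremum: min(1, 1 − 0.62 + 0.40).
1 − 0.62 + 0.40 = 0.78, so t = min(1, 0.78) = 0.78.
Check: 0.62 & 0.78 = max(0, 0.40) = 0.40 ≤ 0.40.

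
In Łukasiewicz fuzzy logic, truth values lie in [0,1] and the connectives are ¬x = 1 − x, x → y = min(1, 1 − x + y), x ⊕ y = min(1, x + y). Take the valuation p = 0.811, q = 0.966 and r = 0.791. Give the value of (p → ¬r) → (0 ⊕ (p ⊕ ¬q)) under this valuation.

1.000

¬r = 1 − 0.791 = 0.209
p → ¬r = min(1, 1 − 0.811 + 0.209) = min(1, 0.398) = 0.398
¬q = 1 − 0.966 = 0.034
p ⊕ ¬q = min(1, 0.811 + 0.034) = min(1, 0.845) = 0.845
0 ⊕ (p ⊕ ¬q) = min(1, 0.000 + 0.845) = min(1, 0.845) = 0.845
(p → ¬r) → (0 ⊕ (p ⊕ ¬q)) = min(1, 1 − 0.398 + 0.845) = min(1, 1.447) = 1.000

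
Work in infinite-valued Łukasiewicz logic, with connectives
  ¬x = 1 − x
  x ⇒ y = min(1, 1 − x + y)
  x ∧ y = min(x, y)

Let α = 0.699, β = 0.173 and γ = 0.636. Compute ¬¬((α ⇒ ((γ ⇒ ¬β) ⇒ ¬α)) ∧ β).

0.173

¬β = 1 − 0.173 = 0.827
γ ⇒ ¬β = min(1, 1 − 0.636 + 0.827) = min(1, 1.191) = 1.000
¬α = 1 − 0.699 = 0.301
(γ ⇒ ¬β) ⇒ ¬α = min(1, 1 − 1.000 + 0.301) = min(1, 0.301) = 0.301
α ⇒ ((γ ⇒ ¬β) ⇒ ¬α) = min(1, 1 − 0.699 + 0.301) = min(1, 0.602) = 0.602
(α ⇒ ((γ ⇒ ¬β) ⇒ ¬α)) ∧ β = min(0.602, 0.173) = 0.173
¬((α ⇒ ((γ ⇒ ¬β) ⇒ ¬α)) ∧ β) = 1 − 0.173 = 0.827
¬¬((α ⇒ ((γ ⇒ ¬β) ⇒ ¬α)) ∧ β) = 1 − 0.827 = 0.173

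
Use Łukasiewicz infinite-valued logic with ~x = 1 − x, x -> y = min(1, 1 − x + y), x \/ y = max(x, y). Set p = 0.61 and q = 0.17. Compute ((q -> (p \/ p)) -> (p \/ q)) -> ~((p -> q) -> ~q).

0.39

p \/ p = max(0.61, 0.61) = 0.61
q -> (p \/ p) = min(1, 1 − 0.17 + 0.61) = min(1, 1.44) = 1.00
p \/ q = max(0.61, 0.17) = 0.61
(q -> (p \/ p)) -> (p \/ q) = min(1, 1 − 1.00 + 0.61) = min(1, 0.61) = 0.61
p -> q = min(1, 1 − 0.61 + 0.17) = min(1, 0.56) = 0.56
~q = 1 − 0.17 = 0.83
(p -> q) -> ~q = min(1, 1 − 0.56 + 0.83) = min(1, 1.27) = 1.00
~((p -> q) -> ~q) = 1 − 1.00 = 0.00
((q -> (p \/ p)) -> (p \/ q)) -> ~((p -> q) -> ~q) = min(1, 1 − 0.61 + 0.00) = min(1, 0.39) = 0.39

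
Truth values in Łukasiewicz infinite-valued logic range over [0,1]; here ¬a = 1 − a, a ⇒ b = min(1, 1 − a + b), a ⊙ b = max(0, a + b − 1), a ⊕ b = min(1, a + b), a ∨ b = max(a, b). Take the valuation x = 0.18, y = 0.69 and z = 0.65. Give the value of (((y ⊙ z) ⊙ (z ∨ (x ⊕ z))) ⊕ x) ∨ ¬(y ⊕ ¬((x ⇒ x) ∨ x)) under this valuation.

0.35

y ⊙ z = max(0, 0.69 + 0.65 − 1) = max(0, 0.34) = 0.34
x ⊕ z = min(1, 0.18 + 0.65) = min(1, 0.83) = 0.83
z ∨ (x ⊕ z) = max(0.65, 0.83) = 0.83
(y ⊙ z) ⊙ (z ∨ (x ⊕ z)) = max(0, 0.34 + 0.83 − 1) = max(0, 0.17) = 0.17
((y ⊙ z) ⊙ (z ∨ (x ⊕ z))) ⊕ x = min(1, 0.17 + 0.18) = min(1, 0.35) = 0.35
x ⇒ x = min(1, 1 − 0.18 + 0.18) = min(1, 1.00) = 1.00
(x ⇒ x) ∨ x = max(1.00, 0.18) = 1.00
¬((x ⇒ x) ∨ x) = 1 − 1.00 = 0.00
y ⊕ ¬((x ⇒ x) ∨ x) = min(1, 0.69 + 0.00) = min(1, 0.69) = 0.69
¬(y ⊕ ¬((x ⇒ x) ∨ x)) = 1 − 0.69 = 0.31
(((y ⊙ z) ⊙ (z ∨ (x ⊕ z))) ⊕ x) ∨ ¬(y ⊕ ¬((x ⇒ x) ∨ x)) = max(0.35, 0.31) = 0.35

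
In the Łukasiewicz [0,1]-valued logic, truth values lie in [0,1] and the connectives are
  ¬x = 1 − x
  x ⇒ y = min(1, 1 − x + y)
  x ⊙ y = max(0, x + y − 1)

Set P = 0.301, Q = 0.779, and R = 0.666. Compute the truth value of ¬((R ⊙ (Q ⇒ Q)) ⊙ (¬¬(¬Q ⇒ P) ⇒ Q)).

0.555

Q ⇒ Q = min(1, 1 − 0.779 + 0.779) = min(1, 1.000) = 1.000
R ⊙ (Q ⇒ Q) = max(0, 0.666 + 1.000 − 1) = max(0, 0.666) = 0.666
¬Q = 1 − 0.779 = 0.221
¬Q ⇒ P = min(1, 1 − 0.221 + 0.301) = min(1, 1.080) = 1.000
¬(¬Q ⇒ P) = 1 − 1.000 = 0.000
¬¬(¬Q ⇒ P) = 1 − 0.000 = 1.000
¬¬(¬Q ⇒ P) ⇒ Q = min(1, 1 − 1.000 + 0.779) = min(1, 0.779) = 0.779
(R ⊙ (Q ⇒ Q)) ⊙ (¬¬(¬Q ⇒ P) ⇒ Q) = max(0, 0.666 + 0.779 − 1) = max(0, 0.445) = 0.445
¬((R ⊙ (Q ⇒ Q)) ⊙ (¬¬(¬Q ⇒ P) ⇒ Q)) = 1 − 0.445 = 0.555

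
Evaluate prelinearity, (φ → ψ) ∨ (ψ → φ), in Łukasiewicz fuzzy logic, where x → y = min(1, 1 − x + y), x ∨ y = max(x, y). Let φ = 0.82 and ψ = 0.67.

φ → ψ = min(1, 1 − 0.82 + 0.67) = min(1, 0.85) = 0.85
ψ → φ = min(1, 1 − 0.67 + 0.82) = min(1, 1.15) = 1.00
(φ → ψ) ∨ (ψ → φ) = max(0.85, 1.00) = 1.00
(As expected: a Ł∞-tautology — holds in every MV-chain.)

1.00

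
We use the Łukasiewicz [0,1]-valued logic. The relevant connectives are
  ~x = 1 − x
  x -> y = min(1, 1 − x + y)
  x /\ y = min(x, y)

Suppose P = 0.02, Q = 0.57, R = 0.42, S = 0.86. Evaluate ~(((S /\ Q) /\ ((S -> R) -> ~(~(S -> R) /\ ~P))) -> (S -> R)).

0.01

S /\ Q = min(0.86, 0.57) = 0.57
S -> R = min(1, 1 − 0.86 + 0.42) = min(1, 0.56) = 0.56
~(S -> R) = 1 − 0.56 = 0.44
~P = 1 − 0.02 = 0.98
~(S -> R) /\ ~P = min(0.44, 0.98) = 0.44
~(~(S -> R) /\ ~P) = 1 − 0.44 = 0.56
(S -> R) -> ~(~(S -> R) /\ ~P) = min(1, 1 − 0.56 + 0.56) = min(1, 1.00) = 1.00
(S /\ Q) /\ ((S -> R) -> ~(~(S -> R) /\ ~P)) = min(0.57, 1.00) = 0.57
((S /\ Q) /\ ((S -> R) -> ~(~(S -> R) /\ ~P))) -> (S -> R) = min(1, 1 − 0.57 + 0.56) = min(1, 0.99) = 0.99
~(((S /\ Q) /\ ((S -> R) -> ~(~(S -> R) /\ ~P))) -> (S -> R)) = 1 − 0.99 = 0.01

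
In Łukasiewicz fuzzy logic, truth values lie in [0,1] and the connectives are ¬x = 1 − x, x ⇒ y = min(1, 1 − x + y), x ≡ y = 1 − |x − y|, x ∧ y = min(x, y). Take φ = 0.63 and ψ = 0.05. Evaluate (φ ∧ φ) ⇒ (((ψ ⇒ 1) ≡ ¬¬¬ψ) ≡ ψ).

0.47

φ ∧ φ = min(0.63, 0.63) = 0.63
ψ ⇒ 1 = min(1, 1 − 0.05 + 1.00) = min(1, 1.95) = 1.00
¬ψ = 1 − 0.05 = 0.95
¬¬ψ = 1 − 0.95 = 0.05
¬¬¬ψ = 1 − 0.05 = 0.95
(ψ ⇒ 1) ≡ ¬¬¬ψ = 1 − |1.00 − 0.95| = 1 − 0.05 = 0.95
((ψ ⇒ 1) ≡ ¬¬¬ψ) ≡ ψ = 1 − |0.95 − 0.05| = 1 − 0.90 = 0.10
(φ ∧ φ) ⇒ (((ψ ⇒ 1) ≡ ¬¬¬ψ) ≡ ψ) = min(1, 1 − 0.63 + 0.10) = min(1, 0.47) = 0.47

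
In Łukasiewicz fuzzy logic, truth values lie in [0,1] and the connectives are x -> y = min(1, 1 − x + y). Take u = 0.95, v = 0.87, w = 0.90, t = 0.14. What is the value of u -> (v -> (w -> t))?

0.42

w -> t = min(1, 1 − 0.90 + 0.14) = min(1, 0.24) = 0.24
v -> (w -> t) = min(1, 1 − 0.87 + 0.24) = min(1, 0.37) = 0.37
u -> (v -> (w -> t)) = min(1, 1 − 0.95 + 0.37) = min(1, 0.42) = 0.42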